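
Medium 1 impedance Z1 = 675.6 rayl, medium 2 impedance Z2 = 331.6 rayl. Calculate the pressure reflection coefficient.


Given values:
  Z1 = 675.6 rayl, Z2 = 331.6 rayl
Formula: R = (Z2 - Z1) / (Z2 + Z1)
Numerator: Z2 - Z1 = 331.6 - 675.6 = -344.0
Denominator: Z2 + Z1 = 331.6 + 675.6 = 1007.2
R = -344.0 / 1007.2 = -0.3415

-0.3415


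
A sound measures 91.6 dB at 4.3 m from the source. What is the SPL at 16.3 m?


Given values:
  SPL1 = 91.6 dB, r1 = 4.3 m, r2 = 16.3 m
Formula: SPL2 = SPL1 - 20 * log10(r2 / r1)
Compute ratio: r2 / r1 = 16.3 / 4.3 = 3.7907
Compute log10: log10(3.7907) = 0.578719
Compute drop: 20 * 0.578719 = 11.5744
SPL2 = 91.6 - 11.5744 = 80.03

80.03 dB


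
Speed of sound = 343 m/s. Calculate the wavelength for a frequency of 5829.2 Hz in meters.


Given values:
  c = 343 m/s, f = 5829.2 Hz
Formula: lambda = c / f
lambda = 343 / 5829.2
lambda = 0.0588

0.0588 m


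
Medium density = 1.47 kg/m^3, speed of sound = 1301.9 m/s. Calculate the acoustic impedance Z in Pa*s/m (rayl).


Given values:
  rho = 1.47 kg/m^3
  c = 1301.9 m/s
Formula: Z = rho * c
Z = 1.47 * 1301.9
Z = 1913.79

1913.79 rayl


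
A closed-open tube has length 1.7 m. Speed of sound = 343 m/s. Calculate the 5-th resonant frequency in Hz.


Given values:
  Tube type: closed-open, L = 1.7 m, c = 343 m/s, n = 5
Formula: f_n = (2n - 1) * c / (4 * L)
Compute 2n - 1 = 2*5 - 1 = 9
Compute 4 * L = 4 * 1.7 = 6.8
f = 9 * 343 / 6.8
f = 453.97

453.97 Hz


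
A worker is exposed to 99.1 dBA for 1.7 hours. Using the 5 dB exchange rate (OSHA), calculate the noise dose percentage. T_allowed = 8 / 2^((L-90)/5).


Given values:
  L = 99.1 dBA, T = 1.7 hours
Formula: T_allowed = 8 / 2^((L - 90) / 5)
Compute exponent: (99.1 - 90) / 5 = 1.82
Compute 2^(1.82) = 3.530812
T_allowed = 8 / 3.530812 = 2.265768 hours
Dose = (T / T_allowed) * 100
Dose = (1.7 / 2.265768) * 100 = 75.03

75.03 %


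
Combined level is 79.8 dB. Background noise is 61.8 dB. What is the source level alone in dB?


Given values:
  L_total = 79.8 dB, L_bg = 61.8 dB
Formula: L_source = 10 * log10(10^(L_total/10) - 10^(L_bg/10))
Convert to linear:
  10^(79.8/10) = 95499258.6021
  10^(61.8/10) = 1513561.2484
Difference: 95499258.6021 - 1513561.2484 = 93985697.3537
L_source = 10 * log10(93985697.3537) = 79.73

79.73 dB


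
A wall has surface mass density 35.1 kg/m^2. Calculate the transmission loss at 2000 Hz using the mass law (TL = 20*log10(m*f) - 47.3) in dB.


Given values:
  m = 35.1 kg/m^2, f = 2000 Hz
Formula: TL = 20 * log10(m * f) - 47.3
Compute m * f = 35.1 * 2000 = 70200.0
Compute log10(70200.0) = 4.846337
Compute 20 * 4.846337 = 96.9267
TL = 96.9267 - 47.3 = 49.63

49.63 dB


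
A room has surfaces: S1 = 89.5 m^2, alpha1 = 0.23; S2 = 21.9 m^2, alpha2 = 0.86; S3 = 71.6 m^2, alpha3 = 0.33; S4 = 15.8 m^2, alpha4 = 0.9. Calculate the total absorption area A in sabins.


Given surfaces:
  Surface 1: 89.5 * 0.23 = 20.585
  Surface 2: 21.9 * 0.86 = 18.834
  Surface 3: 71.6 * 0.33 = 23.628
  Surface 4: 15.8 * 0.9 = 14.22
Formula: A = sum(Si * alpha_i)
A = 20.585 + 18.834 + 23.628 + 14.22
A = 77.27

77.27 sabins


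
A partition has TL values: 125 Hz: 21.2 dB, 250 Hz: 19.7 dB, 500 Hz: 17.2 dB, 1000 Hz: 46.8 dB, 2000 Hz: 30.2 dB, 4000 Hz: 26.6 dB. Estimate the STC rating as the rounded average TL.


Given TL values at each frequency:
  125 Hz: 21.2 dB
  250 Hz: 19.7 dB
  500 Hz: 17.2 dB
  1000 Hz: 46.8 dB
  2000 Hz: 30.2 dB
  4000 Hz: 26.6 dB
Formula: STC ~ round(average of TL values)
Sum = 21.2 + 19.7 + 17.2 + 46.8 + 30.2 + 26.6 = 161.7
Average = 161.7 / 6 = 26.95
Rounded: 27

27


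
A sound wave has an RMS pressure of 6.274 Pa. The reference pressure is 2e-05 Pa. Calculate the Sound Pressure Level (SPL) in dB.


Given values:
  p = 6.274 Pa
  p_ref = 2e-05 Pa
Formula: SPL = 20 * log10(p / p_ref)
Compute ratio: p / p_ref = 6.274 / 2e-05 = 313700
Compute log10: log10(313700) = 5.496515
Multiply: SPL = 20 * 5.496515 = 109.93

109.93 dB


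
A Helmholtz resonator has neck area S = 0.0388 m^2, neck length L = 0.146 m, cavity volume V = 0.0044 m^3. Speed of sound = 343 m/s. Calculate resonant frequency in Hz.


Given values:
  S = 0.0388 m^2, L = 0.146 m, V = 0.0044 m^3, c = 343 m/s
Formula: f = (c / (2*pi)) * sqrt(S / (V * L))
Compute V * L = 0.0044 * 0.146 = 0.0006424
Compute S / (V * L) = 0.0388 / 0.0006424 = 60.3985
Compute sqrt(60.3985) = 7.771647
Compute c / (2*pi) = 343 / 6.283185 = 54.590148
f = 54.590148 * 7.771647 = 424.26

424.26 Hz


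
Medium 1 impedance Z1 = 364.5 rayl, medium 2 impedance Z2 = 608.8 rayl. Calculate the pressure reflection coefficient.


Given values:
  Z1 = 364.5 rayl, Z2 = 608.8 rayl
Formula: R = (Z2 - Z1) / (Z2 + Z1)
Numerator: Z2 - Z1 = 608.8 - 364.5 = 244.3
Denominator: Z2 + Z1 = 608.8 + 364.5 = 973.3
R = 244.3 / 973.3 = 0.251

0.251


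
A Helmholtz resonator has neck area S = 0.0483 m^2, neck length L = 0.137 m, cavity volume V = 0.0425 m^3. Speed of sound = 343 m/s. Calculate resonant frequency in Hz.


Given values:
  S = 0.0483 m^2, L = 0.137 m, V = 0.0425 m^3, c = 343 m/s
Formula: f = (c / (2*pi)) * sqrt(S / (V * L))
Compute V * L = 0.0425 * 0.137 = 0.0058225
Compute S / (V * L) = 0.0483 / 0.0058225 = 8.2954
Compute sqrt(8.2954) = 2.880174
Compute c / (2*pi) = 343 / 6.283185 = 54.590148
f = 54.590148 * 2.880174 = 157.23

157.23 Hz


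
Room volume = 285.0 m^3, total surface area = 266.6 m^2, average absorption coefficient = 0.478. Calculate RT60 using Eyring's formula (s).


Given values:
  V = 285.0 m^3, S = 266.6 m^2, alpha = 0.478
Formula: RT60 = 0.161 * V / (-S * ln(1 - alpha))
Compute ln(1 - 0.478) = ln(0.522) = -0.650088
Denominator: -266.6 * -0.650088 = 173.3135
Numerator: 0.161 * 285.0 = 45.885
RT60 = 45.885 / 173.3135 = 0.265

0.265 s


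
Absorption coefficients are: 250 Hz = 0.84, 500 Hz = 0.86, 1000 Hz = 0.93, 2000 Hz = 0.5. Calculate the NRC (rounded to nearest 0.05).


Given values:
  a_250 = 0.84, a_500 = 0.86
  a_1000 = 0.93, a_2000 = 0.5
Formula: NRC = (a250 + a500 + a1000 + a2000) / 4
Sum = 0.84 + 0.86 + 0.93 + 0.5 = 3.13
NRC = 3.13 / 4 = 0.7825
Rounded to nearest 0.05: 0.8

0.8


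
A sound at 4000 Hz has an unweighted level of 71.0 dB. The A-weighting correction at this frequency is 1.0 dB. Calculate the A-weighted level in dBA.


Given values:
  SPL = 71.0 dB
  A-weighting at 4000 Hz = 1.0 dB
Formula: L_A = SPL + A_weight
L_A = 71.0 + (1.0)
L_A = 72.0

72.0 dBA


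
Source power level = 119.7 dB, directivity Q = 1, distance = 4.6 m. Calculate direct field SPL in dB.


Given values:
  Lw = 119.7 dB, Q = 1, r = 4.6 m
Formula: SPL = Lw + 10 * log10(Q / (4 * pi * r^2))
Compute 4 * pi * r^2 = 4 * pi * 4.6^2 = 265.9044
Compute Q / denom = 1 / 265.9044 = 0.00376075
Compute 10 * log10(0.00376075) = -24.2473
SPL = 119.7 + (-24.2473) = 95.45

95.45 dB


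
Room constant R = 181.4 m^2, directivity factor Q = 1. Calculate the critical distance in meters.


Given values:
  R = 181.4 m^2, Q = 1
Formula: d_c = 0.141 * sqrt(Q * R)
Compute Q * R = 1 * 181.4 = 181.4
Compute sqrt(181.4) = 13.4685
d_c = 0.141 * 13.4685 = 1.899

1.899 m


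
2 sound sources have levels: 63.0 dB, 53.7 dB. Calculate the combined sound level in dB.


Formula: L_total = 10 * log10( sum(10^(Li/10)) )
  Source 1: 10^(63.0/10) = 1995262.315
  Source 2: 10^(53.7/10) = 234422.8815
Sum of linear values = 2229685.1965
L_total = 10 * log10(2229685.1965) = 63.48

63.48 dB


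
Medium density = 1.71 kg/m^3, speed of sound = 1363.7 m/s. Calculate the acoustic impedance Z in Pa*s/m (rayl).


Given values:
  rho = 1.71 kg/m^3
  c = 1363.7 m/s
Formula: Z = rho * c
Z = 1.71 * 1363.7
Z = 2331.93

2331.93 rayl


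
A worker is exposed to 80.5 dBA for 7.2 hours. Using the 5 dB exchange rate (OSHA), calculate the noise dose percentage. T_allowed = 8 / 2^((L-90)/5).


Given values:
  L = 80.5 dBA, T = 7.2 hours
Formula: T_allowed = 8 / 2^((L - 90) / 5)
Compute exponent: (80.5 - 90) / 5 = -1.9
Compute 2^(-1.9) = 0.267943
T_allowed = 8 / 0.267943 = 29.857096 hours
Dose = (T / T_allowed) * 100
Dose = (7.2 / 29.857096) * 100 = 24.11

24.11 %


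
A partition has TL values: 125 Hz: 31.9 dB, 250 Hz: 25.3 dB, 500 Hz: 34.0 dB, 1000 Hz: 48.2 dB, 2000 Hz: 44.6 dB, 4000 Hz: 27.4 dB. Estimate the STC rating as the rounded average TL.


Given TL values at each frequency:
  125 Hz: 31.9 dB
  250 Hz: 25.3 dB
  500 Hz: 34.0 dB
  1000 Hz: 48.2 dB
  2000 Hz: 44.6 dB
  4000 Hz: 27.4 dB
Formula: STC ~ round(average of TL values)
Sum = 31.9 + 25.3 + 34.0 + 48.2 + 44.6 + 27.4 = 211.4
Average = 211.4 / 6 = 35.23
Rounded: 35

35


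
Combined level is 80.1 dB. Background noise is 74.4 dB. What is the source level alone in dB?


Given values:
  L_total = 80.1 dB, L_bg = 74.4 dB
Formula: L_source = 10 * log10(10^(L_total/10) - 10^(L_bg/10))
Convert to linear:
  10^(80.1/10) = 102329299.2281
  10^(74.4/10) = 27542287.0334
Difference: 102329299.2281 - 27542287.0334 = 74787012.1947
L_source = 10 * log10(74787012.1947) = 78.74

78.74 dB


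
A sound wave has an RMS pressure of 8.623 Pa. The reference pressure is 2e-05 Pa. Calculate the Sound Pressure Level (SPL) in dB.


Given values:
  p = 8.623 Pa
  p_ref = 2e-05 Pa
Formula: SPL = 20 * log10(p / p_ref)
Compute ratio: p / p_ref = 8.623 / 2e-05 = 431150
Compute log10: log10(431150) = 5.634628
Multiply: SPL = 20 * 5.634628 = 112.69

112.69 dB


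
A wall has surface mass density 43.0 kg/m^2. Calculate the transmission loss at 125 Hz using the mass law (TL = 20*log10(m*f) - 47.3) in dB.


Given values:
  m = 43.0 kg/m^2, f = 125 Hz
Formula: TL = 20 * log10(m * f) - 47.3
Compute m * f = 43.0 * 125 = 5375.0
Compute log10(5375.0) = 3.730378
Compute 20 * 3.730378 = 74.6076
TL = 74.6076 - 47.3 = 27.31

27.31 dB


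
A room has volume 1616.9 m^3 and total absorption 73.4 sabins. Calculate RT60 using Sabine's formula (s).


Given values:
  V = 1616.9 m^3
  A = 73.4 sabins
Formula: RT60 = 0.161 * V / A
Numerator: 0.161 * 1616.9 = 260.3209
RT60 = 260.3209 / 73.4 = 3.547

3.547 s


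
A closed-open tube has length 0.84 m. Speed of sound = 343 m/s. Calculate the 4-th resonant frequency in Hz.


Given values:
  Tube type: closed-open, L = 0.84 m, c = 343 m/s, n = 4
Formula: f_n = (2n - 1) * c / (4 * L)
Compute 2n - 1 = 2*4 - 1 = 7
Compute 4 * L = 4 * 0.84 = 3.36
f = 7 * 343 / 3.36
f = 714.58

714.58 Hz


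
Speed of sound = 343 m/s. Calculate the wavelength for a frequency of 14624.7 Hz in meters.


Given values:
  c = 343 m/s, f = 14624.7 Hz
Formula: lambda = c / f
lambda = 343 / 14624.7
lambda = 0.0235

0.0235 m


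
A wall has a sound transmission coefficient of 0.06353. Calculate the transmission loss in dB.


Given values:
  tau = 0.06353
Formula: TL = 10 * log10(1 / tau)
Compute 1 / tau = 1 / 0.06353 = 15.7406
Compute log10(15.7406) = 1.197021
TL = 10 * 1.197021 = 11.97

11.97 dB


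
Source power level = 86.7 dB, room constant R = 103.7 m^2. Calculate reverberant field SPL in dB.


Given values:
  Lw = 86.7 dB, R = 103.7 m^2
Formula: SPL = Lw + 10 * log10(4 / R)
Compute 4 / R = 4 / 103.7 = 0.038573
Compute 10 * log10(0.038573) = -14.1372
SPL = 86.7 + (-14.1372) = 72.56

72.56 dB


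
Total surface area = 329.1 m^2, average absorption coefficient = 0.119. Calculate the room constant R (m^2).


Given values:
  S = 329.1 m^2, alpha = 0.119
Formula: R = S * alpha / (1 - alpha)
Numerator: 329.1 * 0.119 = 39.1629
Denominator: 1 - 0.119 = 0.881
R = 39.1629 / 0.881 = 44.45

44.45 m^2


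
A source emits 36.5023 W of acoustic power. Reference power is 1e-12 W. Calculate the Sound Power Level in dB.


Given values:
  W = 36.5023 W
  W_ref = 1e-12 W
Formula: SWL = 10 * log10(W / W_ref)
Compute ratio: W / W_ref = 36502300000000
Compute log10: log10(36502300000000) = 13.56232
Multiply: SWL = 10 * 13.56232 = 135.62

135.62 dB


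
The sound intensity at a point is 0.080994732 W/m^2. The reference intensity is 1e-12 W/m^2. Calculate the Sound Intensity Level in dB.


Given values:
  I = 0.080994732 W/m^2
  I_ref = 1e-12 W/m^2
Formula: SIL = 10 * log10(I / I_ref)
Compute ratio: I / I_ref = 80994732000
Compute log10: log10(80994732000) = 10.908457
Multiply: SIL = 10 * 10.908457 = 109.08

109.08 dB


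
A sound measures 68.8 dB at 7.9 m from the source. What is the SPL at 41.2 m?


Given values:
  SPL1 = 68.8 dB, r1 = 7.9 m, r2 = 41.2 m
Formula: SPL2 = SPL1 - 20 * log10(r2 / r1)
Compute ratio: r2 / r1 = 41.2 / 7.9 = 5.2152
Compute log10: log10(5.2152) = 0.717271
Compute drop: 20 * 0.717271 = 14.3454
SPL2 = 68.8 - 14.3454 = 54.45

54.45 dB


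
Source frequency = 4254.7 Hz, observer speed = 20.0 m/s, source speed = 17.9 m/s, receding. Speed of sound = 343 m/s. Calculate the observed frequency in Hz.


Given values:
  f_s = 4254.7 Hz, v_o = 20.0 m/s, v_s = 17.9 m/s
  Direction: receding
Formula: f_o = f_s * (c - v_o) / (c + v_s)
Numerator: c - v_o = 343 - 20.0 = 323.0
Denominator: c + v_s = 343 + 17.9 = 360.9
f_o = 4254.7 * 323.0 / 360.9 = 3807.89

3807.89 Hz


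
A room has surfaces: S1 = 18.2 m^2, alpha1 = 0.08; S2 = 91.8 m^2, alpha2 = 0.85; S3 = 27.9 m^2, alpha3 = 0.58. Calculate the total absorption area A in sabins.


Given surfaces:
  Surface 1: 18.2 * 0.08 = 1.456
  Surface 2: 91.8 * 0.85 = 78.03
  Surface 3: 27.9 * 0.58 = 16.182
Formula: A = sum(Si * alpha_i)
A = 1.456 + 78.03 + 16.182
A = 95.67

95.67 sabins


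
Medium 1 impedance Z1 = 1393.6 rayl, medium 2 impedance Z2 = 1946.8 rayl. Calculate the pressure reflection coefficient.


Given values:
  Z1 = 1393.6 rayl, Z2 = 1946.8 rayl
Formula: R = (Z2 - Z1) / (Z2 + Z1)
Numerator: Z2 - Z1 = 1946.8 - 1393.6 = 553.2
Denominator: Z2 + Z1 = 1946.8 + 1393.6 = 3340.4
R = 553.2 / 3340.4 = 0.1656

0.1656


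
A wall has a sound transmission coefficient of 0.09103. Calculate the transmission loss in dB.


Given values:
  tau = 0.09103
Formula: TL = 10 * log10(1 / tau)
Compute 1 / tau = 1 / 0.09103 = 10.9854
Compute log10(10.9854) = 1.040816
TL = 10 * 1.040816 = 10.41

10.41 dB


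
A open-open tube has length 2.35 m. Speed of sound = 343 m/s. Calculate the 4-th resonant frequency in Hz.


Given values:
  Tube type: open-open, L = 2.35 m, c = 343 m/s, n = 4
Formula: f_n = n * c / (2 * L)
Compute 2 * L = 2 * 2.35 = 4.7
f = 4 * 343 / 4.7
f = 291.91

291.91 Hz


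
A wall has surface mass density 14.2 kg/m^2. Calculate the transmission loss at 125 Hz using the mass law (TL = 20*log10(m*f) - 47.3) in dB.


Given values:
  m = 14.2 kg/m^2, f = 125 Hz
Formula: TL = 20 * log10(m * f) - 47.3
Compute m * f = 14.2 * 125 = 1775.0
Compute log10(1775.0) = 3.249198
Compute 20 * 3.249198 = 64.984
TL = 64.984 - 47.3 = 17.68

17.68 dB


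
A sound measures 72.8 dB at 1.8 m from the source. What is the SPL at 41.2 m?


Given values:
  SPL1 = 72.8 dB, r1 = 1.8 m, r2 = 41.2 m
Formula: SPL2 = SPL1 - 20 * log10(r2 / r1)
Compute ratio: r2 / r1 = 41.2 / 1.8 = 22.8889
Compute log10: log10(22.8889) = 1.359625
Compute drop: 20 * 1.359625 = 27.1925
SPL2 = 72.8 - 27.1925 = 45.61

45.61 dB


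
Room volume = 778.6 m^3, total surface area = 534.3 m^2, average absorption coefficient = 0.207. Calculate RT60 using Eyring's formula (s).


Given values:
  V = 778.6 m^3, S = 534.3 m^2, alpha = 0.207
Formula: RT60 = 0.161 * V / (-S * ln(1 - alpha))
Compute ln(1 - 0.207) = ln(0.793) = -0.231932
Denominator: -534.3 * -0.231932 = 123.9213
Numerator: 0.161 * 778.6 = 125.3546
RT60 = 125.3546 / 123.9213 = 1.012

1.012 s


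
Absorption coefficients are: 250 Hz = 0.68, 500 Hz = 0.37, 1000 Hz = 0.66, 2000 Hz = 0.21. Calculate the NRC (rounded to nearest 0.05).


Given values:
  a_250 = 0.68, a_500 = 0.37
  a_1000 = 0.66, a_2000 = 0.21
Formula: NRC = (a250 + a500 + a1000 + a2000) / 4
Sum = 0.68 + 0.37 + 0.66 + 0.21 = 1.92
NRC = 1.92 / 4 = 0.48
Rounded to nearest 0.05: 0.5

0.5


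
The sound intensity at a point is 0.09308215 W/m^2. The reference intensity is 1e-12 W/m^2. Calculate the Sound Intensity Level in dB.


Given values:
  I = 0.09308215 W/m^2
  I_ref = 1e-12 W/m^2
Formula: SIL = 10 * log10(I / I_ref)
Compute ratio: I / I_ref = 93082150000
Compute log10: log10(93082150000) = 10.968866
Multiply: SIL = 10 * 10.968866 = 109.69

109.69 dB


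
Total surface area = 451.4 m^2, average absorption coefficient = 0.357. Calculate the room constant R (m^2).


Given values:
  S = 451.4 m^2, alpha = 0.357
Formula: R = S * alpha / (1 - alpha)
Numerator: 451.4 * 0.357 = 161.1498
Denominator: 1 - 0.357 = 0.643
R = 161.1498 / 0.643 = 250.62

250.62 m^2


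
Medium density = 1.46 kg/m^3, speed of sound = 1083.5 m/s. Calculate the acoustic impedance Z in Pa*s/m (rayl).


Given values:
  rho = 1.46 kg/m^3
  c = 1083.5 m/s
Formula: Z = rho * c
Z = 1.46 * 1083.5
Z = 1581.91

1581.91 rayl


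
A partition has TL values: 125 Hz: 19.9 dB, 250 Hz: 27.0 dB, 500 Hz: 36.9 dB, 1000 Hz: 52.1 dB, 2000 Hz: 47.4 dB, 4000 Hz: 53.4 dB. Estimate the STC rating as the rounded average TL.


Given TL values at each frequency:
  125 Hz: 19.9 dB
  250 Hz: 27.0 dB
  500 Hz: 36.9 dB
  1000 Hz: 52.1 dB
  2000 Hz: 47.4 dB
  4000 Hz: 53.4 dB
Formula: STC ~ round(average of TL values)
Sum = 19.9 + 27.0 + 36.9 + 52.1 + 47.4 + 53.4 = 236.7
Average = 236.7 / 6 = 39.45
Rounded: 39

39


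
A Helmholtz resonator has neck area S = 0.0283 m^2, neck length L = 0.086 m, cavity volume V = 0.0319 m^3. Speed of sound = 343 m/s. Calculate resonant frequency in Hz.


Given values:
  S = 0.0283 m^2, L = 0.086 m, V = 0.0319 m^3, c = 343 m/s
Formula: f = (c / (2*pi)) * sqrt(S / (V * L))
Compute V * L = 0.0319 * 0.086 = 0.0027434
Compute S / (V * L) = 0.0283 / 0.0027434 = 10.3157
Compute sqrt(10.3157) = 3.211806
Compute c / (2*pi) = 343 / 6.283185 = 54.590148
f = 54.590148 * 3.211806 = 175.33

175.33 Hz


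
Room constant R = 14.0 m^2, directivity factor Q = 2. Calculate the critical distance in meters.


Given values:
  R = 14.0 m^2, Q = 2
Formula: d_c = 0.141 * sqrt(Q * R)
Compute Q * R = 2 * 14.0 = 28.0
Compute sqrt(28.0) = 5.2915
d_c = 0.141 * 5.2915 = 0.746

0.746 m


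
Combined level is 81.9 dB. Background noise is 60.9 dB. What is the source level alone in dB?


Given values:
  L_total = 81.9 dB, L_bg = 60.9 dB
Formula: L_source = 10 * log10(10^(L_total/10) - 10^(L_bg/10))
Convert to linear:
  10^(81.9/10) = 154881661.8912
  10^(60.9/10) = 1230268.7708
Difference: 154881661.8912 - 1230268.7708 = 153651393.1204
L_source = 10 * log10(153651393.1204) = 81.87

81.87 dB


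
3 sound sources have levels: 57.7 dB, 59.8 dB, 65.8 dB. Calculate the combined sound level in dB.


Formula: L_total = 10 * log10( sum(10^(Li/10)) )
  Source 1: 10^(57.7/10) = 588843.6554
  Source 2: 10^(59.8/10) = 954992.586
  Source 3: 10^(65.8/10) = 3801893.9632
Sum of linear values = 5345730.2046
L_total = 10 * log10(5345730.2046) = 67.28

67.28 dB


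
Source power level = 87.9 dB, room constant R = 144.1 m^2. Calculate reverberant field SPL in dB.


Given values:
  Lw = 87.9 dB, R = 144.1 m^2
Formula: SPL = Lw + 10 * log10(4 / R)
Compute 4 / R = 4 / 144.1 = 0.027759
Compute 10 * log10(0.027759) = -15.566
SPL = 87.9 + (-15.566) = 72.33

72.33 dB


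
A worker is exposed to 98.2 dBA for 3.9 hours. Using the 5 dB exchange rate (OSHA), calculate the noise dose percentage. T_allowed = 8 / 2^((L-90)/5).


Given values:
  L = 98.2 dBA, T = 3.9 hours
Formula: T_allowed = 8 / 2^((L - 90) / 5)
Compute exponent: (98.2 - 90) / 5 = 1.64
Compute 2^(1.64) = 3.116658
T_allowed = 8 / 3.116658 = 2.566852 hours
Dose = (T / T_allowed) * 100
Dose = (3.9 / 2.566852) * 100 = 151.94

151.94 %


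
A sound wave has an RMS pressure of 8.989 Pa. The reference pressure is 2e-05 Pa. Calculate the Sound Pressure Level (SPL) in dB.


Given values:
  p = 8.989 Pa
  p_ref = 2e-05 Pa
Formula: SPL = 20 * log10(p / p_ref)
Compute ratio: p / p_ref = 8.989 / 2e-05 = 449450
Compute log10: log10(449450) = 5.652681
Multiply: SPL = 20 * 5.652681 = 113.05

113.05 dB


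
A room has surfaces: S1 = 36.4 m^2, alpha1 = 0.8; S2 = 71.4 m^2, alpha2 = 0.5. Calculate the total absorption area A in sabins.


Given surfaces:
  Surface 1: 36.4 * 0.8 = 29.12
  Surface 2: 71.4 * 0.5 = 35.7
Formula: A = sum(Si * alpha_i)
A = 29.12 + 35.7
A = 64.82

64.82 sabins


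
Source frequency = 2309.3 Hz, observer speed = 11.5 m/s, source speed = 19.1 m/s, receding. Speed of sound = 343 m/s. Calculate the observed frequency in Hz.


Given values:
  f_s = 2309.3 Hz, v_o = 11.5 m/s, v_s = 19.1 m/s
  Direction: receding
Formula: f_o = f_s * (c - v_o) / (c + v_s)
Numerator: c - v_o = 343 - 11.5 = 331.5
Denominator: c + v_s = 343 + 19.1 = 362.1
f_o = 2309.3 * 331.5 / 362.1 = 2114.15

2114.15 Hz


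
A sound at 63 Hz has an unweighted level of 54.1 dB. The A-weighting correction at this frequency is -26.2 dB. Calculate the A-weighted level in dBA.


Given values:
  SPL = 54.1 dB
  A-weighting at 63 Hz = -26.2 dB
Formula: L_A = SPL + A_weight
L_A = 54.1 + (-26.2)
L_A = 27.9

27.9 dBA


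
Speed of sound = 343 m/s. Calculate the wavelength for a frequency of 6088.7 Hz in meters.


Given values:
  c = 343 m/s, f = 6088.7 Hz
Formula: lambda = c / f
lambda = 343 / 6088.7
lambda = 0.0563

0.0563 m


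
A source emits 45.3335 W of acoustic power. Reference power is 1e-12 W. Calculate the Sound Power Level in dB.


Given values:
  W = 45.3335 W
  W_ref = 1e-12 W
Formula: SWL = 10 * log10(W / W_ref)
Compute ratio: W / W_ref = 45333500000000
Compute log10: log10(45333500000000) = 13.656419
Multiply: SWL = 10 * 13.656419 = 136.56

136.56 dB


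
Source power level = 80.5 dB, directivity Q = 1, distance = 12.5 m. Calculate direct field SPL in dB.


Given values:
  Lw = 80.5 dB, Q = 1, r = 12.5 m
Formula: SPL = Lw + 10 * log10(Q / (4 * pi * r^2))
Compute 4 * pi * r^2 = 4 * pi * 12.5^2 = 1963.4954
Compute Q / denom = 1 / 1963.4954 = 0.0005093
Compute 10 * log10(0.0005093) = -32.9303
SPL = 80.5 + (-32.9303) = 47.57

47.57 dB


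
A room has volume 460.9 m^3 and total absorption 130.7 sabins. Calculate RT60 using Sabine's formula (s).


Given values:
  V = 460.9 m^3
  A = 130.7 sabins
Formula: RT60 = 0.161 * V / A
Numerator: 0.161 * 460.9 = 74.2049
RT60 = 74.2049 / 130.7 = 0.568

0.568 s


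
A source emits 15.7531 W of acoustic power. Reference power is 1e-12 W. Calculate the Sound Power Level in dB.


Given values:
  W = 15.7531 W
  W_ref = 1e-12 W
Formula: SWL = 10 * log10(W / W_ref)
Compute ratio: W / W_ref = 15753100000000
Compute log10: log10(15753100000000) = 13.197366
Multiply: SWL = 10 * 13.197366 = 131.97

131.97 dB


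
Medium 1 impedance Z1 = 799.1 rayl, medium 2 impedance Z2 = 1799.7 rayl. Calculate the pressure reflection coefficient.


Given values:
  Z1 = 799.1 rayl, Z2 = 1799.7 rayl
Formula: R = (Z2 - Z1) / (Z2 + Z1)
Numerator: Z2 - Z1 = 1799.7 - 799.1 = 1000.6
Denominator: Z2 + Z1 = 1799.7 + 799.1 = 2598.8
R = 1000.6 / 2598.8 = 0.385

0.385


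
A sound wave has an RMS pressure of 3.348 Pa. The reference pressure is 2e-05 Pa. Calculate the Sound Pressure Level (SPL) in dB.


Given values:
  p = 3.348 Pa
  p_ref = 2e-05 Pa
Formula: SPL = 20 * log10(p / p_ref)
Compute ratio: p / p_ref = 3.348 / 2e-05 = 167400
Compute log10: log10(167400) = 5.223755
Multiply: SPL = 20 * 5.223755 = 104.48

104.48 dB


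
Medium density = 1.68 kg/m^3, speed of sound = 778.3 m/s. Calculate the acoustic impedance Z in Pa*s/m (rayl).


Given values:
  rho = 1.68 kg/m^3
  c = 778.3 m/s
Formula: Z = rho * c
Z = 1.68 * 778.3
Z = 1307.54

1307.54 rayl


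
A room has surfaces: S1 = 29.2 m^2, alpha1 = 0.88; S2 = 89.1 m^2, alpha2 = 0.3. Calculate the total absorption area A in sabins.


Given surfaces:
  Surface 1: 29.2 * 0.88 = 25.696
  Surface 2: 89.1 * 0.3 = 26.73
Formula: A = sum(Si * alpha_i)
A = 25.696 + 26.73
A = 52.43

52.43 sabins


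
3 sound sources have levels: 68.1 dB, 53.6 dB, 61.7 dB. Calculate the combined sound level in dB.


Formula: L_total = 10 * log10( sum(10^(Li/10)) )
  Source 1: 10^(68.1/10) = 6456542.2903
  Source 2: 10^(53.6/10) = 229086.7653
  Source 3: 10^(61.7/10) = 1479108.3882
Sum of linear values = 8164737.4438
L_total = 10 * log10(8164737.4438) = 69.12

69.12 dB


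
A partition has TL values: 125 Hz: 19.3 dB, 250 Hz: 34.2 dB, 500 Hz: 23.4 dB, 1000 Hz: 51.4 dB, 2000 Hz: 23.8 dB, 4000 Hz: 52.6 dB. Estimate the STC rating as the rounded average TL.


Given TL values at each frequency:
  125 Hz: 19.3 dB
  250 Hz: 34.2 dB
  500 Hz: 23.4 dB
  1000 Hz: 51.4 dB
  2000 Hz: 23.8 dB
  4000 Hz: 52.6 dB
Formula: STC ~ round(average of TL values)
Sum = 19.3 + 34.2 + 23.4 + 51.4 + 23.8 + 52.6 = 204.7
Average = 204.7 / 6 = 34.12
Rounded: 34

34


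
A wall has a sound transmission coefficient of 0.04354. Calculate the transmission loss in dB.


Given values:
  tau = 0.04354
Formula: TL = 10 * log10(1 / tau)
Compute 1 / tau = 1 / 0.04354 = 22.9674
Compute log10(22.9674) = 1.361112
TL = 10 * 1.361112 = 13.61

13.61 dB


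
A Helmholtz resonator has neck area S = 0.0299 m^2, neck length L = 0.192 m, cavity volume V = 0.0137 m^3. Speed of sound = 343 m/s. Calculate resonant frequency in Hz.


Given values:
  S = 0.0299 m^2, L = 0.192 m, V = 0.0137 m^3, c = 343 m/s
Formula: f = (c / (2*pi)) * sqrt(S / (V * L))
Compute V * L = 0.0137 * 0.192 = 0.0026304
Compute S / (V * L) = 0.0299 / 0.0026304 = 11.3671
Compute sqrt(11.3671) = 3.371513
Compute c / (2*pi) = 343 / 6.283185 = 54.590148
f = 54.590148 * 3.371513 = 184.05

184.05 Hz


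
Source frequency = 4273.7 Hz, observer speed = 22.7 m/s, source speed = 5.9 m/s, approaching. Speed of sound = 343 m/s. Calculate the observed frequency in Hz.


Given values:
  f_s = 4273.7 Hz, v_o = 22.7 m/s, v_s = 5.9 m/s
  Direction: approaching
Formula: f_o = f_s * (c + v_o) / (c - v_s)
Numerator: c + v_o = 343 + 22.7 = 365.7
Denominator: c - v_s = 343 - 5.9 = 337.1
f_o = 4273.7 * 365.7 / 337.1 = 4636.29

4636.29 Hz


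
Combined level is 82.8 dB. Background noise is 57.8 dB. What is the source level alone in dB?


Given values:
  L_total = 82.8 dB, L_bg = 57.8 dB
Formula: L_source = 10 * log10(10^(L_total/10) - 10^(L_bg/10))
Convert to linear:
  10^(82.8/10) = 190546071.7963
  10^(57.8/10) = 602559.5861
Difference: 190546071.7963 - 602559.5861 = 189943512.2102
L_source = 10 * log10(189943512.2102) = 82.79

82.79 dB


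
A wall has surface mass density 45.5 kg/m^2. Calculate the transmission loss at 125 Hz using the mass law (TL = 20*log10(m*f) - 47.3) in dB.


Given values:
  m = 45.5 kg/m^2, f = 125 Hz
Formula: TL = 20 * log10(m * f) - 47.3
Compute m * f = 45.5 * 125 = 5687.5
Compute log10(5687.5) = 3.754921
Compute 20 * 3.754921 = 75.0984
TL = 75.0984 - 47.3 = 27.8

27.8 dB


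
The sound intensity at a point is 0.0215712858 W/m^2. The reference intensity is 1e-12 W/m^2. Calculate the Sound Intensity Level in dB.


Given values:
  I = 0.0215712858 W/m^2
  I_ref = 1e-12 W/m^2
Formula: SIL = 10 * log10(I / I_ref)
Compute ratio: I / I_ref = 21571285800
Compute log10: log10(21571285800) = 10.333876
Multiply: SIL = 10 * 10.333876 = 103.34

103.34 dB


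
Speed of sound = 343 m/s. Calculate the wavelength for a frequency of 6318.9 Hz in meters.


Given values:
  c = 343 m/s, f = 6318.9 Hz
Formula: lambda = c / f
lambda = 343 / 6318.9
lambda = 0.0543

0.0543 m


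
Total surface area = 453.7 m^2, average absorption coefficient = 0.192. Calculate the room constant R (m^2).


Given values:
  S = 453.7 m^2, alpha = 0.192
Formula: R = S * alpha / (1 - alpha)
Numerator: 453.7 * 0.192 = 87.1104
Denominator: 1 - 0.192 = 0.808
R = 87.1104 / 0.808 = 107.81

107.81 m^2


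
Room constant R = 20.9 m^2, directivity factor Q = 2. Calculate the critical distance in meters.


Given values:
  R = 20.9 m^2, Q = 2
Formula: d_c = 0.141 * sqrt(Q * R)
Compute Q * R = 2 * 20.9 = 41.8
Compute sqrt(41.8) = 6.4653
d_c = 0.141 * 6.4653 = 0.912

0.912 m


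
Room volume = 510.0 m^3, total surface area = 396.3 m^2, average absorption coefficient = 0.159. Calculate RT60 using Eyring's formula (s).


Given values:
  V = 510.0 m^3, S = 396.3 m^2, alpha = 0.159
Formula: RT60 = 0.161 * V / (-S * ln(1 - alpha))
Compute ln(1 - 0.159) = ln(0.841) = -0.173164
Denominator: -396.3 * -0.173164 = 68.6249
Numerator: 0.161 * 510.0 = 82.11
RT60 = 82.11 / 68.6249 = 1.197

1.197 s


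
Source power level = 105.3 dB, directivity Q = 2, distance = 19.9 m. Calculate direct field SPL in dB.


Given values:
  Lw = 105.3 dB, Q = 2, r = 19.9 m
Formula: SPL = Lw + 10 * log10(Q / (4 * pi * r^2))
Compute 4 * pi * r^2 = 4 * pi * 19.9^2 = 4976.4084
Compute Q / denom = 2 / 4976.4084 = 0.0004019
Compute 10 * log10(0.0004019) = -33.9588
SPL = 105.3 + (-33.9588) = 71.34

71.34 dB


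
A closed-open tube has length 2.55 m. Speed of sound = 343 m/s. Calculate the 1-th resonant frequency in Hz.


Given values:
  Tube type: closed-open, L = 2.55 m, c = 343 m/s, n = 1
Formula: f_n = (2n - 1) * c / (4 * L)
Compute 2n - 1 = 2*1 - 1 = 1
Compute 4 * L = 4 * 2.55 = 10.2
f = 1 * 343 / 10.2
f = 33.63

33.63 Hz


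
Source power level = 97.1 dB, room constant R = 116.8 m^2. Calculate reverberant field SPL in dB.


Given values:
  Lw = 97.1 dB, R = 116.8 m^2
Formula: SPL = Lw + 10 * log10(4 / R)
Compute 4 / R = 4 / 116.8 = 0.034247
Compute 10 * log10(0.034247) = -14.6538
SPL = 97.1 + (-14.6538) = 82.45

82.45 dB


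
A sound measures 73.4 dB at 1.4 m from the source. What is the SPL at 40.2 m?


Given values:
  SPL1 = 73.4 dB, r1 = 1.4 m, r2 = 40.2 m
Formula: SPL2 = SPL1 - 20 * log10(r2 / r1)
Compute ratio: r2 / r1 = 40.2 / 1.4 = 28.7143
Compute log10: log10(28.7143) = 1.458098
Compute drop: 20 * 1.458098 = 29.162
SPL2 = 73.4 - 29.162 = 44.24

44.24 dB


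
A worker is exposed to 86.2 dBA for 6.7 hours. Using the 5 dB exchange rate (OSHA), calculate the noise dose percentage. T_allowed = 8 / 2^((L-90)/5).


Given values:
  L = 86.2 dBA, T = 6.7 hours
Formula: T_allowed = 8 / 2^((L - 90) / 5)
Compute exponent: (86.2 - 90) / 5 = -0.76
Compute 2^(-0.76) = 0.590496
T_allowed = 8 / 0.590496 = 13.547933 hours
Dose = (T / T_allowed) * 100
Dose = (6.7 / 13.547933) * 100 = 49.45

49.45 %


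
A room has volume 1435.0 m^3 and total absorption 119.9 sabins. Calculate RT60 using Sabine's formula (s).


Given values:
  V = 1435.0 m^3
  A = 119.9 sabins
Formula: RT60 = 0.161 * V / A
Numerator: 0.161 * 1435.0 = 231.035
RT60 = 231.035 / 119.9 = 1.927

1.927 s


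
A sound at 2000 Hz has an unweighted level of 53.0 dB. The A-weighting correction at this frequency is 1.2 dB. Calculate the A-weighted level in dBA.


Given values:
  SPL = 53.0 dB
  A-weighting at 2000 Hz = 1.2 dB
Formula: L_A = SPL + A_weight
L_A = 53.0 + (1.2)
L_A = 54.2

54.2 dBA


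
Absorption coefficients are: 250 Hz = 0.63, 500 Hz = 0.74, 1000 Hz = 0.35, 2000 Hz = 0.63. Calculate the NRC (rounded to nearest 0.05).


Given values:
  a_250 = 0.63, a_500 = 0.74
  a_1000 = 0.35, a_2000 = 0.63
Formula: NRC = (a250 + a500 + a1000 + a2000) / 4
Sum = 0.63 + 0.74 + 0.35 + 0.63 = 2.35
NRC = 2.35 / 4 = 0.5875
Rounded to nearest 0.05: 0.6

0.6


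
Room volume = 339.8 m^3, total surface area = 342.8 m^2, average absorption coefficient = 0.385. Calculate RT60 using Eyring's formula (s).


Given values:
  V = 339.8 m^3, S = 342.8 m^2, alpha = 0.385
Formula: RT60 = 0.161 * V / (-S * ln(1 - alpha))
Compute ln(1 - 0.385) = ln(0.615) = -0.486133
Denominator: -342.8 * -0.486133 = 166.6464
Numerator: 0.161 * 339.8 = 54.7078
RT60 = 54.7078 / 166.6464 = 0.328

0.328 s


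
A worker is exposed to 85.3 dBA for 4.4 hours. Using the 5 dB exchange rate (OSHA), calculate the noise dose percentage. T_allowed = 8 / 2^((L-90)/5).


Given values:
  L = 85.3 dBA, T = 4.4 hours
Formula: T_allowed = 8 / 2^((L - 90) / 5)
Compute exponent: (85.3 - 90) / 5 = -0.94
Compute 2^(-0.94) = 0.521233
T_allowed = 8 / 0.521233 = 15.348222 hours
Dose = (T / T_allowed) * 100
Dose = (4.4 / 15.348222) * 100 = 28.67

28.67 %


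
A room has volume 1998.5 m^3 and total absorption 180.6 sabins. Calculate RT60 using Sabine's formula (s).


Given values:
  V = 1998.5 m^3
  A = 180.6 sabins
Formula: RT60 = 0.161 * V / A
Numerator: 0.161 * 1998.5 = 321.7585
RT60 = 321.7585 / 180.6 = 1.782

1.782 s


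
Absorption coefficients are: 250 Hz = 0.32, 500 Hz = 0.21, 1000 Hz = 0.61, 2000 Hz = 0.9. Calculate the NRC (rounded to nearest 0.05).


Given values:
  a_250 = 0.32, a_500 = 0.21
  a_1000 = 0.61, a_2000 = 0.9
Formula: NRC = (a250 + a500 + a1000 + a2000) / 4
Sum = 0.32 + 0.21 + 0.61 + 0.9 = 2.04
NRC = 2.04 / 4 = 0.51
Rounded to nearest 0.05: 0.5

0.5


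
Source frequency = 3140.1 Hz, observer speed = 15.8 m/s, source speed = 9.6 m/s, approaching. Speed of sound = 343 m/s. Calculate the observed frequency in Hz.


Given values:
  f_s = 3140.1 Hz, v_o = 15.8 m/s, v_s = 9.6 m/s
  Direction: approaching
Formula: f_o = f_s * (c + v_o) / (c - v_s)
Numerator: c + v_o = 343 + 15.8 = 358.8
Denominator: c - v_s = 343 - 9.6 = 333.4
f_o = 3140.1 * 358.8 / 333.4 = 3379.33

3379.33 Hz


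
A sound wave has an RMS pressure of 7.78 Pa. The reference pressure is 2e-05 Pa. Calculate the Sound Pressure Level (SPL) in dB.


Given values:
  p = 7.78 Pa
  p_ref = 2e-05 Pa
Formula: SPL = 20 * log10(p / p_ref)
Compute ratio: p / p_ref = 7.78 / 2e-05 = 389000
Compute log10: log10(389000) = 5.58995
Multiply: SPL = 20 * 5.58995 = 111.8

111.8 dB


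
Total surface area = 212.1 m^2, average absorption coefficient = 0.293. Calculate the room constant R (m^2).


Given values:
  S = 212.1 m^2, alpha = 0.293
Formula: R = S * alpha / (1 - alpha)
Numerator: 212.1 * 0.293 = 62.1453
Denominator: 1 - 0.293 = 0.707
R = 62.1453 / 0.707 = 87.9

87.9 m^2


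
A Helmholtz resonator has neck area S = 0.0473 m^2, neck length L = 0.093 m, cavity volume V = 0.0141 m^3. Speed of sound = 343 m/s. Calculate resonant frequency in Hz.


Given values:
  S = 0.0473 m^2, L = 0.093 m, V = 0.0141 m^3, c = 343 m/s
Formula: f = (c / (2*pi)) * sqrt(S / (V * L))
Compute V * L = 0.0141 * 0.093 = 0.0013113
Compute S / (V * L) = 0.0473 / 0.0013113 = 36.0711
Compute sqrt(36.0711) = 6.005922
Compute c / (2*pi) = 343 / 6.283185 = 54.590148
f = 54.590148 * 6.005922 = 327.86

327.86 Hz


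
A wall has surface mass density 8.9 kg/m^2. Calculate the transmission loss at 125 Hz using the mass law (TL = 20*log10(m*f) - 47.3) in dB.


Given values:
  m = 8.9 kg/m^2, f = 125 Hz
Formula: TL = 20 * log10(m * f) - 47.3
Compute m * f = 8.9 * 125 = 1112.5
Compute log10(1112.5) = 3.0463
Compute 20 * 3.0463 = 60.926
TL = 60.926 - 47.3 = 13.63

13.63 dB


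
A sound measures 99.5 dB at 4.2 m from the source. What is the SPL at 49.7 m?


Given values:
  SPL1 = 99.5 dB, r1 = 4.2 m, r2 = 49.7 m
Formula: SPL2 = SPL1 - 20 * log10(r2 / r1)
Compute ratio: r2 / r1 = 49.7 / 4.2 = 11.8333
Compute log10: log10(11.8333) = 1.073106
Compute drop: 20 * 1.073106 = 21.4621
SPL2 = 99.5 - 21.4621 = 78.04

78.04 dB


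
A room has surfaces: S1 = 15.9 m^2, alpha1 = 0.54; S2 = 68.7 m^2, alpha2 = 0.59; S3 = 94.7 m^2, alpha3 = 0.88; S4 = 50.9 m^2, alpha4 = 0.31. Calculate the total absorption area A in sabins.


Given surfaces:
  Surface 1: 15.9 * 0.54 = 8.586
  Surface 2: 68.7 * 0.59 = 40.533
  Surface 3: 94.7 * 0.88 = 83.336
  Surface 4: 50.9 * 0.31 = 15.779
Formula: A = sum(Si * alpha_i)
A = 8.586 + 40.533 + 83.336 + 15.779
A = 148.23

148.23 sabins


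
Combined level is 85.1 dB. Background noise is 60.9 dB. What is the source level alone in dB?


Given values:
  L_total = 85.1 dB, L_bg = 60.9 dB
Formula: L_source = 10 * log10(10^(L_total/10) - 10^(L_bg/10))
Convert to linear:
  10^(85.1/10) = 323593656.9296
  10^(60.9/10) = 1230268.7708
Difference: 323593656.9296 - 1230268.7708 = 322363388.1588
L_source = 10 * log10(322363388.1588) = 85.08

85.08 dB


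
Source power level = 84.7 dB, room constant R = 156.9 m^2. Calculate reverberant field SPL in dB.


Given values:
  Lw = 84.7 dB, R = 156.9 m^2
Formula: SPL = Lw + 10 * log10(4 / R)
Compute 4 / R = 4 / 156.9 = 0.025494
Compute 10 * log10(0.025494) = -15.9356
SPL = 84.7 + (-15.9356) = 68.76

68.76 dB


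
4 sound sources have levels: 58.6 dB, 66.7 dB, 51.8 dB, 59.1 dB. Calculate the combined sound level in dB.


Formula: L_total = 10 * log10( sum(10^(Li/10)) )
  Source 1: 10^(58.6/10) = 724435.9601
  Source 2: 10^(66.7/10) = 4677351.4129
  Source 3: 10^(51.8/10) = 151356.1248
  Source 4: 10^(59.1/10) = 812830.5162
Sum of linear values = 6365974.014
L_total = 10 * log10(6365974.014) = 68.04

68.04 dB


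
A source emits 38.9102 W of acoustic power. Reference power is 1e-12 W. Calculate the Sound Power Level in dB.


Given values:
  W = 38.9102 W
  W_ref = 1e-12 W
Formula: SWL = 10 * log10(W / W_ref)
Compute ratio: W / W_ref = 38910200000000
Compute log10: log10(38910200000000) = 13.590063
Multiply: SWL = 10 * 13.590063 = 135.9

135.9 dB


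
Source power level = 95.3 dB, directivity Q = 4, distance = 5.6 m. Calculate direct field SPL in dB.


Given values:
  Lw = 95.3 dB, Q = 4, r = 5.6 m
Formula: SPL = Lw + 10 * log10(Q / (4 * pi * r^2))
Compute 4 * pi * r^2 = 4 * pi * 5.6^2 = 394.0814
Compute Q / denom = 4 / 394.0814 = 0.01015019
Compute 10 * log10(0.01015019) = -19.9353
SPL = 95.3 + (-19.9353) = 75.36

75.36 dB


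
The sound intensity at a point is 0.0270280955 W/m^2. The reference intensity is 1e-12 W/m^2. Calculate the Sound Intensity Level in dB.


Given values:
  I = 0.0270280955 W/m^2
  I_ref = 1e-12 W/m^2
Formula: SIL = 10 * log10(I / I_ref)
Compute ratio: I / I_ref = 27028095500
Compute log10: log10(27028095500) = 10.431815
Multiply: SIL = 10 * 10.431815 = 104.32

104.32 dB


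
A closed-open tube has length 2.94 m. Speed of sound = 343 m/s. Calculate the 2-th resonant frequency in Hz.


Given values:
  Tube type: closed-open, L = 2.94 m, c = 343 m/s, n = 2
Formula: f_n = (2n - 1) * c / (4 * L)
Compute 2n - 1 = 2*2 - 1 = 3
Compute 4 * L = 4 * 2.94 = 11.76
f = 3 * 343 / 11.76
f = 87.5

87.5 Hz


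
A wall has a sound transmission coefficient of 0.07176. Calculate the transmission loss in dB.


Given values:
  tau = 0.07176
Formula: TL = 10 * log10(1 / tau)
Compute 1 / tau = 1 / 0.07176 = 13.9353
Compute log10(13.9353) = 1.144116
TL = 10 * 1.144116 = 11.44

11.44 dB


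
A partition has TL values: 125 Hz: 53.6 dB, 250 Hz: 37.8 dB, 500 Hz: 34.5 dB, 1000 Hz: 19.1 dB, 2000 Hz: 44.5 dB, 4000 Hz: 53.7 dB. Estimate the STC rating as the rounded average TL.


Given TL values at each frequency:
  125 Hz: 53.6 dB
  250 Hz: 37.8 dB
  500 Hz: 34.5 dB
  1000 Hz: 19.1 dB
  2000 Hz: 44.5 dB
  4000 Hz: 53.7 dB
Formula: STC ~ round(average of TL values)
Sum = 53.6 + 37.8 + 34.5 + 19.1 + 44.5 + 53.7 = 243.2
Average = 243.2 / 6 = 40.53
Rounded: 41

41


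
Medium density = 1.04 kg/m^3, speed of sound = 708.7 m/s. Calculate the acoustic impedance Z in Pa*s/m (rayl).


Given values:
  rho = 1.04 kg/m^3
  c = 708.7 m/s
Formula: Z = rho * c
Z = 1.04 * 708.7
Z = 737.05

737.05 rayl


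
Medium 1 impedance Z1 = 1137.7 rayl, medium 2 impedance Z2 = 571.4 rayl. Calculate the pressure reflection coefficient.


Given values:
  Z1 = 1137.7 rayl, Z2 = 571.4 rayl
Formula: R = (Z2 - Z1) / (Z2 + Z1)
Numerator: Z2 - Z1 = 571.4 - 1137.7 = -566.3
Denominator: Z2 + Z1 = 571.4 + 1137.7 = 1709.1
R = -566.3 / 1709.1 = -0.3313

-0.3313


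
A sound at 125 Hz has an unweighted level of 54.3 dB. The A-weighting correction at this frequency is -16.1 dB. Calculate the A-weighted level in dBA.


Given values:
  SPL = 54.3 dB
  A-weighting at 125 Hz = -16.1 dB
Formula: L_A = SPL + A_weight
L_A = 54.3 + (-16.1)
L_A = 38.2

38.2 dBA


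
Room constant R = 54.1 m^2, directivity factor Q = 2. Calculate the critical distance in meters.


Given values:
  R = 54.1 m^2, Q = 2
Formula: d_c = 0.141 * sqrt(Q * R)
Compute Q * R = 2 * 54.1 = 108.2
Compute sqrt(108.2) = 10.4019
d_c = 0.141 * 10.4019 = 1.467

1.467 m


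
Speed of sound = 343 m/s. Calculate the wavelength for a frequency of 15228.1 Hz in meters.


Given values:
  c = 343 m/s, f = 15228.1 Hz
Formula: lambda = c / f
lambda = 343 / 15228.1
lambda = 0.0225

0.0225 m
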